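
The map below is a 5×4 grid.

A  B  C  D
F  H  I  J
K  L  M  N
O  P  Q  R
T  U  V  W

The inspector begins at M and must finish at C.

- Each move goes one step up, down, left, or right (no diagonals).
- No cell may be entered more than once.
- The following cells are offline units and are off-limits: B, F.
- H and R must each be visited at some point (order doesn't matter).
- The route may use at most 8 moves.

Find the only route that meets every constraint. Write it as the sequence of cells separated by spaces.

The budget equals the shortest possible length, so every move has to be on a shortest route through the required cells.
Route from M: right 1 to N, down 1 to R, left 2 to P, up 2 to H, right 1 to I, up 1 to C — 8 moves in all.
Check: all required cells visited; 8 ≤ 8 moves.

M N R Q P L H I C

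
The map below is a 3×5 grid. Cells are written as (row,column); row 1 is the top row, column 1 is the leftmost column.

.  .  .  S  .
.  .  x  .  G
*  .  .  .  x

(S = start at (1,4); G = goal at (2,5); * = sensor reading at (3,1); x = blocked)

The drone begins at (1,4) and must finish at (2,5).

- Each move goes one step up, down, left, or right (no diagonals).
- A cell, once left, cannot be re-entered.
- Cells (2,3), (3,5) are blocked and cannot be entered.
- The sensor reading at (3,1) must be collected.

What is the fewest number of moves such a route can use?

10

Any route passes through (3,1) somewhere between (1,4) and (2,5). Summing Manhattan distances along the two legs ((1,4) → (3,1) → (2,5)) gives a lower bound of 5 + 5 = 10 moves.
A route of 10 moves achieves this: (1,4) → (1,3) → (1,2) → (2,2) → (2,1) → (3,1) → (3,2) → (3,3) → (3,4) → (2,4) → (2,5).
Since 10 matches the lower bound, it is optimal.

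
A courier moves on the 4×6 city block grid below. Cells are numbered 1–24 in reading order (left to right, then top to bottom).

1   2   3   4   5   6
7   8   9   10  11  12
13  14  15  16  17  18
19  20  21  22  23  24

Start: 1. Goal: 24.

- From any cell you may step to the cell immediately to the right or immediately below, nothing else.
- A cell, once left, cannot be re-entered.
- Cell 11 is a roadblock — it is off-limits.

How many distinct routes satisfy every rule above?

41

A right/down-only route from 1 to 24 makes exactly 3 down-moves and 5 right-moves in some order.
With no other constraints that would be C(8,3) = 56 routes.
Subtract routes through each blocked cell (inclusion–exclusion for overlaps): − through 11: 15 → 41.
That gives 41 routes.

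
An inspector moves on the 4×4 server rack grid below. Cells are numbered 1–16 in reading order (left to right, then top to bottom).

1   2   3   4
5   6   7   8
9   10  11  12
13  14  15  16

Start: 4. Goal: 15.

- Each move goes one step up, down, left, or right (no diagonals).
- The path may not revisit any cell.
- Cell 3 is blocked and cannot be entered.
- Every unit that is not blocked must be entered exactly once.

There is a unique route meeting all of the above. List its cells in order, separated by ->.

Need to visit all 15 open cells exactly once, starting at 4 and ending at 15.
Route from 4: down 1 to 8, left 2 to 6, up 1 to 2, left 1 to 1, down 3 to 13, right 1 to 14, up 1 to 10, right 2 to 12, down 1 to 16, left 1 to 15 — 14 moves in all.
Check: all 15 open cells covered.

4 -> 8 -> 7 -> 6 -> 2 -> 1 -> 5 -> 9 -> 13 -> 14 -> 10 -> 11 -> 12 -> 16 -> 15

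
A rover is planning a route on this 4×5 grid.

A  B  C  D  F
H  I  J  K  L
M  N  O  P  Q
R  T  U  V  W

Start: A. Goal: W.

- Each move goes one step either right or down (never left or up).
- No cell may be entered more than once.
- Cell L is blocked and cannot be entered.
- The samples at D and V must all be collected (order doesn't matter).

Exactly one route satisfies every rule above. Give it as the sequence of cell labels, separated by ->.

A -> B -> C -> D -> K -> P -> V -> W

Moves only go right or down, so the column and row indices never decrease.
Route from A: 3× right (reaching D), 3× down (reaching V), right to W — 7 moves in all.
Check: all required cells visited.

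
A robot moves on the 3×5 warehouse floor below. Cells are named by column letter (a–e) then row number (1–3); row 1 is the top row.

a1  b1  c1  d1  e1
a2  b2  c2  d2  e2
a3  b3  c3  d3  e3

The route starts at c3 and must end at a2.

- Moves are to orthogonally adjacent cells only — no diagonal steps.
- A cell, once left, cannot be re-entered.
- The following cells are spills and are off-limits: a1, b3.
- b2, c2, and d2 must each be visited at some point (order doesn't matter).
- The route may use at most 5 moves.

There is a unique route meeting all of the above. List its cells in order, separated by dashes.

c3 - d3 - d2 - c2 - b2 - a2

The 5-move cap with required stops at b2, c2, d2 leaves no slack for detours.
Route from c3: right 1 to d3, up 1 to d2, left 3 to a2 — 5 moves in all.
Check: all required cells visited; 5 ≤ 5 moves.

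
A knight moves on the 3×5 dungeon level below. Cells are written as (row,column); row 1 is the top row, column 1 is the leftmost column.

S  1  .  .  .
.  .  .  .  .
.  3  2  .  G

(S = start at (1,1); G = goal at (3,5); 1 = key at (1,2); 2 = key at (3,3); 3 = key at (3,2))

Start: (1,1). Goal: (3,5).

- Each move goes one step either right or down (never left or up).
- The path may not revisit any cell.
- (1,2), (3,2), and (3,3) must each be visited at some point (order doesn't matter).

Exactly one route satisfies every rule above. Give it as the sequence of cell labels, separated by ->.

(1,1) -> (1,2) -> (2,2) -> (3,2) -> (3,3) -> (3,4) -> (3,5)

Moves only go right or down, so the column and row indices never decrease.
Route from (1,1): right 1 to (1,2), down 2 to (3,2), right 3 to (3,5) — 6 moves in all.
Check: all required cells visited.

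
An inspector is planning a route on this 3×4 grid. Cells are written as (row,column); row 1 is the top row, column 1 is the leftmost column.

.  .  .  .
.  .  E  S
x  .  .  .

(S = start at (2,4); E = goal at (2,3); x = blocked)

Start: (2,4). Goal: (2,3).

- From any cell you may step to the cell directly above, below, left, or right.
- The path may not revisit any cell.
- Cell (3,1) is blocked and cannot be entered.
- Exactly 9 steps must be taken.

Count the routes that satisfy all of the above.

Need simple routes of exactly 9 moves from (2,4) to (2,3) (Manhattan distance 1, so 4 moves are spent on a detour and 4 undoing it).
Enumerating: (2,4) (1,4) (1,3) (1,2) (1,1) (2,1) (2,2) (3,2) (3,3) (2,3) | (2,4) (3,4) (3,3) (3,2) (2,2) (2,1) (1,1) (1,2) (1,3) (2,3).
That gives 2 routes.

2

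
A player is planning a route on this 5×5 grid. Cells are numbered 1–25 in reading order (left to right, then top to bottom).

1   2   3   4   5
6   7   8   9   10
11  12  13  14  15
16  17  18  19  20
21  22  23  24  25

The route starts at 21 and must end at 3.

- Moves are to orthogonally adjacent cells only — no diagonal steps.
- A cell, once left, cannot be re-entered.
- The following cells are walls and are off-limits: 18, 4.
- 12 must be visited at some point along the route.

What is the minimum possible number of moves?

Any route passes through 12 somewhere between 21 and 3. Summing Manhattan distances along the two legs (21 → 12 → 3) gives a lower bound of 3 + 3 = 6 moves.
A route of 6 moves achieves this: 21 → 16 → 11 → 12 → 7 → 2 → 3.
Since 6 matches the lower bound, it is optimal.

6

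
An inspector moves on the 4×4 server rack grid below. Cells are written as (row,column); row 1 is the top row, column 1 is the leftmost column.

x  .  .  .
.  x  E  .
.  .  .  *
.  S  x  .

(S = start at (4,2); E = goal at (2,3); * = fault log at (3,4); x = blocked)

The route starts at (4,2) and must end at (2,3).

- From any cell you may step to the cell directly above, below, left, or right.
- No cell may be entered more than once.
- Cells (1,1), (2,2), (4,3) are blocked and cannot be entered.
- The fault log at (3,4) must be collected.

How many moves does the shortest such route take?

5

Any route passes through (3,4) somewhere between (4,2) and (2,3). Summing Manhattan distances along the two legs ((4,2) → (3,4) → (2,3)) gives a lower bound of 3 + 2 = 5 moves.
A route of 5 moves achieves this: (4,2) → (3,2) → (3,3) → (3,4) → (2,4) → (2,3).
Since 5 matches the lower bound, it is optimal.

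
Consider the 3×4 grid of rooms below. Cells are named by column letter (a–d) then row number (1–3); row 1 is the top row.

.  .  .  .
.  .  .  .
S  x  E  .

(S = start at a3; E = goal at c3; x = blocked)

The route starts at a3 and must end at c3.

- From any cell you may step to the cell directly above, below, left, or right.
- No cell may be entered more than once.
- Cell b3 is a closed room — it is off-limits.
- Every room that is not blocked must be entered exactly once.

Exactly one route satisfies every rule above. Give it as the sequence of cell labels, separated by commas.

Need to visit all 11 open cells exactly once, starting at a3 and ending at c3.
Route from a3: 2× up (reaching a1), right to b1, down to b2, right to c2, up to c1, right to d1, 2× down (reaching d3), left to c3 — 10 moves in all.
Check: all 11 open cells covered.

a3, a2, a1, b1, b2, c2, c1, d1, d2, d3, c3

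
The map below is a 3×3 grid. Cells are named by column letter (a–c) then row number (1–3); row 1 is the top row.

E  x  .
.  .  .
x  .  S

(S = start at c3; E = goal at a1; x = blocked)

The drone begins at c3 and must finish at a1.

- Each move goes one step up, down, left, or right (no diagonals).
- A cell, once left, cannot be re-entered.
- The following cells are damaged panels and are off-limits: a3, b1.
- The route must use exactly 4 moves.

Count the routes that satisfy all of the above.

Need simple routes of exactly 4 moves from c3 to a1 (Manhattan distance 4, so 0 moves are spent on a detour and 0 undoing it).
Enumerating: c3 c2 b2 a2 a1 | c3 b3 b2 a2 a1.
That gives 2 routes.

2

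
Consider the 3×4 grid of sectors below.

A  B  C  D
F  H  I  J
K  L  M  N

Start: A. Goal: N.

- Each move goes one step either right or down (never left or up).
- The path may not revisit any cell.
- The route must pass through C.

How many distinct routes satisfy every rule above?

A right/down-only route from A to N makes exactly 2 down-moves and 3 right-moves in some order.
With no other constraints that would be C(5,2) = 10 routes.
Split at C and multiply the segment counts: A→C: 1; C→N: 3; product = 3.
That gives 3 routes.

3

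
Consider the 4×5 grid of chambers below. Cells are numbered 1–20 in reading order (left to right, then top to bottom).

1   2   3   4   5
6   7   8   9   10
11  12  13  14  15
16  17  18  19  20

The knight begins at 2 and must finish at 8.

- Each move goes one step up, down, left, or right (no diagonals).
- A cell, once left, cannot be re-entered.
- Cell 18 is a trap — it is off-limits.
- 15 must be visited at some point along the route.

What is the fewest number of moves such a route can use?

8

Any route passes through 15 somewhere between 2 and 8. Summing Manhattan distances along the two legs (2 → 15 → 8) gives a lower bound of 5 + 3 = 8 moves.
A route of 8 moves achieves this: 2 → 7 → 12 → 13 → 14 → 15 → 10 → 9 → 8.
Since 8 matches the lower bound, it is optimal.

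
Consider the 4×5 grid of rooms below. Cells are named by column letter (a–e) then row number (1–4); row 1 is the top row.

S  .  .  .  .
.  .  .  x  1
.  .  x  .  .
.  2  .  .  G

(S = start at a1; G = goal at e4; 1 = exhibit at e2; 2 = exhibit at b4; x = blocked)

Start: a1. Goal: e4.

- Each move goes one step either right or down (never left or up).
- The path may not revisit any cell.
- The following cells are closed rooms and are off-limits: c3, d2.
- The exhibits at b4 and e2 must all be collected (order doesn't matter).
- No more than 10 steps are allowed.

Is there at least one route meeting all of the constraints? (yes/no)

b4 is below but to the left of e2: going e2 → b4 would need a leftward move and b4 → e2 an upward move, so no right/down-only route can visit both required cells.

no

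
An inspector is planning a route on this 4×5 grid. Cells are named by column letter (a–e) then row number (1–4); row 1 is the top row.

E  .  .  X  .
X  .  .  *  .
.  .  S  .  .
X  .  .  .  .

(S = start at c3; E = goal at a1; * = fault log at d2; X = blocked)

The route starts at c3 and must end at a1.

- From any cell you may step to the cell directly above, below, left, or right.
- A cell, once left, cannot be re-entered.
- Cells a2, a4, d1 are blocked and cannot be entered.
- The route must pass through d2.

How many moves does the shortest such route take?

Any route passes through d2 somewhere between c3 and a1. Summing Manhattan distances along the two legs (c3 → d2 → a1) gives a lower bound of 2 + 4 = 6 moves.
A route of 6 moves achieves this: c3 → d3 → d2 → c2 → c1 → b1 → a1.
Since 6 matches the lower bound, it is optimal.

6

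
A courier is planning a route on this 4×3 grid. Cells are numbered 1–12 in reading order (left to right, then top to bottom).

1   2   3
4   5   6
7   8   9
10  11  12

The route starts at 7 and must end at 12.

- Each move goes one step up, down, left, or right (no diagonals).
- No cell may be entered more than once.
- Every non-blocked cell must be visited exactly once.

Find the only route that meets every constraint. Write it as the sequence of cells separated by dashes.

7 - 10 - 11 - 8 - 5 - 4 - 1 - 2 - 3 - 6 - 9 - 12

Need to visit all 12 open cells exactly once, starting at 7 and ending at 12.
Cell 10 has only two open neighbours (7 and 11), so the path must pass straight through it: one of those is the cell it's entered from and the other is where it exits.
Route from 7: down 1 to 10, right 1 to 11, up 2 to 5, left 1 to 4, up 1 to 1, right 2 to 3, down 3 to 12 — 11 moves in all.
Check: all 12 open cells covered.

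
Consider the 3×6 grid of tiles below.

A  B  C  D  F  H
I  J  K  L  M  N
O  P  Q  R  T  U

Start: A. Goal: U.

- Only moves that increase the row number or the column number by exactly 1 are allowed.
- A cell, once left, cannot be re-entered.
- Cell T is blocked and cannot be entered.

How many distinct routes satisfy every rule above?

A right/down-only route from A to U makes exactly 2 down-moves and 5 right-moves in some order.
With no other constraints that would be C(7,2) = 21 routes.
Subtract routes through each blocked cell (inclusion–exclusion for overlaps): − through T: 15 → 6.
That gives 6 routes.

6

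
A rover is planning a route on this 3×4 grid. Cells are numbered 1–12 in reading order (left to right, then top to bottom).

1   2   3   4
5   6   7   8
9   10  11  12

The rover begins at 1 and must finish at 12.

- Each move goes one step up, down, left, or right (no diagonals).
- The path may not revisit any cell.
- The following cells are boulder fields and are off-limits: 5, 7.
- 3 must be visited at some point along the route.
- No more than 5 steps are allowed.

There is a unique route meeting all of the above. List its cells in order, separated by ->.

Any route must reach 3 and still end at 12 within 5 moves, so the order of the required stops is forced.
Route from 1: 3× right (reaching 4), 2× down (reaching 12) — 5 moves in all.
Check: all required cells visited; 5 ≤ 5 moves.

1 -> 2 -> 3 -> 4 -> 8 -> 12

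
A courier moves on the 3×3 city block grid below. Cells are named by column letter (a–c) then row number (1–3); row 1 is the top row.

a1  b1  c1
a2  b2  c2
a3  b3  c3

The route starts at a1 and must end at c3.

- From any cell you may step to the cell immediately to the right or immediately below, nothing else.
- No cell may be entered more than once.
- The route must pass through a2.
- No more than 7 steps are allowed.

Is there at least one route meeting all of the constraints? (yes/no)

One route that works: a1 → a2 → a3 → b3 → c3.

yes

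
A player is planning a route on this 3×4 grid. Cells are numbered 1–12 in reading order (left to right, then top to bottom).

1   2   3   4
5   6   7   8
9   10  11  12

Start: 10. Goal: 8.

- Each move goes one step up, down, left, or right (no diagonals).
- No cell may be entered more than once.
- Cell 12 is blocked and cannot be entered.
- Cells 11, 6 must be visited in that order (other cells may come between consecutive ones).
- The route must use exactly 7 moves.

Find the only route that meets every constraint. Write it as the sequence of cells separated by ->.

10 -> 11 -> 7 -> 6 -> 2 -> 3 -> 4 -> 8

The waypoints must appear in the order 11, 6, with no cell reused.
Route from 10: right to 11, up to 7, left to 6, up to 2, 2× right (reaching 4), down to 8 — 7 moves in all.
Check: order respected (11 at step 1, 6 at step 3); 7 moves as required.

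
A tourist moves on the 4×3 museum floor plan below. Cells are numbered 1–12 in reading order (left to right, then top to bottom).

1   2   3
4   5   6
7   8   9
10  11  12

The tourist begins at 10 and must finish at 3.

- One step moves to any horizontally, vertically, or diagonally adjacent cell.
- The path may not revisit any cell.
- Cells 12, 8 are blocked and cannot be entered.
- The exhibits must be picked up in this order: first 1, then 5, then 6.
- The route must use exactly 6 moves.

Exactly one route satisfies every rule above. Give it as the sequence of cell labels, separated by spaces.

The waypoints must appear in the order 1, 5, 6, with no cell reused.
Route from 10: 3× up (reaching 1), down-right to 5, right to 6, up to 3 — 6 moves in all.
Check: order respected (1 at step 3, 5 at step 4, 6 at step 5); 6 moves as required.

10 7 4 1 5 6 3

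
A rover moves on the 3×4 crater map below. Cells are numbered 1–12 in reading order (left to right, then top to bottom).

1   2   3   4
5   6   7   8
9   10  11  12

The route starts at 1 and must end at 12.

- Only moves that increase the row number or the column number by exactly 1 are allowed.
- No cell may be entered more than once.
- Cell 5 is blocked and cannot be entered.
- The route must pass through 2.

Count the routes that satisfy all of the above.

6

A right/down-only route from 1 to 12 makes exactly 2 down-moves and 3 right-moves in some order.
With no other constraints that would be C(5,2) = 10 routes.
Split at 2 and multiply the segment counts (each segment already excludes blocked cells): 1→2: 1; 2→12: 6; product = 6.
That gives 6 routes.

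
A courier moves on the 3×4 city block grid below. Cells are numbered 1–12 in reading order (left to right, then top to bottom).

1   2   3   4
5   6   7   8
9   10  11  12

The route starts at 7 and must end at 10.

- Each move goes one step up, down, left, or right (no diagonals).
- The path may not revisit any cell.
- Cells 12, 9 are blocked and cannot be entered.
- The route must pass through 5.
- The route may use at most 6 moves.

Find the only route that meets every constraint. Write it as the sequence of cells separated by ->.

Any route must reach 5 and still end at 10 within 6 moves, so the order of the required stops is forced.
Route from 7: up 1 to 3, left 2 to 1, down 1 to 5, right 1 to 6, down 1 to 10 — 6 moves in all.
Check: all required cells visited; 6 ≤ 6 moves.

7 -> 3 -> 2 -> 1 -> 5 -> 6 -> 10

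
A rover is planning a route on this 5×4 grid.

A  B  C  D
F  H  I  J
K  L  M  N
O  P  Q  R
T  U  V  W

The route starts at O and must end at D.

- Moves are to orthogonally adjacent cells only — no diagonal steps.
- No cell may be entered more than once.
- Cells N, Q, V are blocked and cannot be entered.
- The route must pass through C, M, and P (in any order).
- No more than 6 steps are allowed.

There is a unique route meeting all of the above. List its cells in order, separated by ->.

O -> P -> L -> M -> I -> C -> D

Any route must reach C, M, and P and still end at D within 6 moves, so the order of the required stops is forced.
Route from O: right 1 to P, up 1 to L, right 1 to M, up 2 to C, right 1 to D — 6 moves in all.
Check: all required cells visited; 6 ≤ 6 moves.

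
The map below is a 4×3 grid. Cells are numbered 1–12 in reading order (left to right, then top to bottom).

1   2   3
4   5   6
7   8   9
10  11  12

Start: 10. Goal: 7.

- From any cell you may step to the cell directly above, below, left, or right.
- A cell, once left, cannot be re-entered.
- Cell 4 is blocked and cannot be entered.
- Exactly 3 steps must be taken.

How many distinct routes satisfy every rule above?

Need simple routes of exactly 3 moves from 10 to 7 (Manhattan distance 1, so 1 moves are spent on a detour and 1 undoing it).
Enumerating: 10 11 8 7.
That gives 1 route.

1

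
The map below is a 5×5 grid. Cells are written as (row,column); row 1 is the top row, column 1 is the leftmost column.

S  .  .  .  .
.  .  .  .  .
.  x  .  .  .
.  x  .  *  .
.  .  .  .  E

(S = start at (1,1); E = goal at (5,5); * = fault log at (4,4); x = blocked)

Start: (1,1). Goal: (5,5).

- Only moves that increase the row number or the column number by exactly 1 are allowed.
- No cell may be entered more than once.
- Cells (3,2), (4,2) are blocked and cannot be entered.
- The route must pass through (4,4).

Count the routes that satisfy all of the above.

A right/down-only route from (1,1) to (5,5) makes exactly 4 down-moves and 4 right-moves in some order.
With no other constraints that would be C(8,4) = 70 routes.
Split at (4,4) and multiply the segment counts (each segment already excludes blocked cells): (1,1)→(4,4): 10; (4,4)→(5,5): 2; product = 20.
That gives 20 routes.

20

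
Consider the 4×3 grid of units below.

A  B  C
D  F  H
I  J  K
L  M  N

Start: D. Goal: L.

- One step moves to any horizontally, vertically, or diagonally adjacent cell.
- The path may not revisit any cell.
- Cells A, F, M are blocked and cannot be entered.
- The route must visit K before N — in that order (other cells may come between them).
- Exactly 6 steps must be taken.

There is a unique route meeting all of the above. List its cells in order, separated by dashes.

The waypoints must appear in the order K, N, with no cell reused.
Route from D: up-right to B, down-right to H, 2× down (reaching N), up-left to J, down-left to L — 6 moves in all.
Check: order respected (K at step 3, N at step 4); 6 moves as required.

D - B - H - K - N - J - L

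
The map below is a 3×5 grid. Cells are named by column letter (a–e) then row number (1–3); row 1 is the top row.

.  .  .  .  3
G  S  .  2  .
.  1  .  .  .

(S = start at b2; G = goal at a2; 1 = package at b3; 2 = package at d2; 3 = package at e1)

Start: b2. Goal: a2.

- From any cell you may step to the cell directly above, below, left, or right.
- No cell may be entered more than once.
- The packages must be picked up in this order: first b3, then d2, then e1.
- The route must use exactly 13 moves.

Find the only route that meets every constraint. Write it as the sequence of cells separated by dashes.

b2 - b3 - c3 - c2 - d2 - d3 - e3 - e2 - e1 - d1 - c1 - b1 - a1 - a2

The waypoints must appear in the order b3, d2, e1, with no cell reused.
Route from b2: down 1 to b3, right 1 to c3, up 1 to c2, right 1 to d2, down 1 to d3, right 1 to e3, up 2 to e1, left 4 to a1, down 1 to a2 — 13 moves in all.
Check: order respected (1 at step 1, 2 at step 4, 3 at step 8); 13 moves as required.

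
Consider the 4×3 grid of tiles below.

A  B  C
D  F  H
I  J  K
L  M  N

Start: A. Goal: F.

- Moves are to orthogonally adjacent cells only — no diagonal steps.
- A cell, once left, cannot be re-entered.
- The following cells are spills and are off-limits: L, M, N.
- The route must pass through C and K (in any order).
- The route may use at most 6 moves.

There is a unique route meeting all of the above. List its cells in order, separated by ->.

Any route must reach C and K and still end at F within 6 moves, so the order of the required stops is forced.
Route from A: right 2 to C, down 2 to K, left 1 to J, up 1 to F — 6 moves in all.
Check: all required cells visited; 6 ≤ 6 moves.

A -> B -> C -> H -> K -> J -> F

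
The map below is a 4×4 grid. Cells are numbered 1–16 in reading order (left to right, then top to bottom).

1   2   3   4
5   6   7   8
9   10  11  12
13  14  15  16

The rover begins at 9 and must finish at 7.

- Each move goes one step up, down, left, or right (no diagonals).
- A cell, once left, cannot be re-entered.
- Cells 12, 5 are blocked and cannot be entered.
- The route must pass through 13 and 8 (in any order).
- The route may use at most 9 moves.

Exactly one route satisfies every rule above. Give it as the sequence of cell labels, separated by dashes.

The budget equals the shortest possible length, so every move has to be on a shortest route through the required cells.
Route from 9: down 1 to 13, right 1 to 14, up 3 to 2, right 2 to 4, down 1 to 8, left 1 to 7 — 9 moves in all.
Check: all required cells visited; 9 ≤ 9 moves.

9 - 13 - 14 - 10 - 6 - 2 - 3 - 4 - 8 - 7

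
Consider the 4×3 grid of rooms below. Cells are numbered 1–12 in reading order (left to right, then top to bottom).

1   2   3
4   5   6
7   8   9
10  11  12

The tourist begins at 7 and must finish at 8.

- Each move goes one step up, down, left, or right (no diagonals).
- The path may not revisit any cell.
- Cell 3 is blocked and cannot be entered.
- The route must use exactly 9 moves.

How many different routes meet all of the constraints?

Need simple routes of exactly 9 moves from 7 to 8 (Manhattan distance 1, so 4 moves are spent on a detour and 4 undoing it).
Enumerating: 7 4 1 2 5 6 9 12 11 8.
That gives 1 route.

1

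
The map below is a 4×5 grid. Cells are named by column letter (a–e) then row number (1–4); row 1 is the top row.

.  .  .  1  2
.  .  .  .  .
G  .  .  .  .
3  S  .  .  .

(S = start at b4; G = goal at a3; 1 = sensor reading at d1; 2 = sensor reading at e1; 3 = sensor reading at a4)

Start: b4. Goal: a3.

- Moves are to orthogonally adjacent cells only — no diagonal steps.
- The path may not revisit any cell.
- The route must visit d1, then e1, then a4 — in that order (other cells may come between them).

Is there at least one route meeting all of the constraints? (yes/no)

Even ignoring the required order, no revisit-free route from b4 to a3 manages to pass through all of d1, e1, and a4: branching out from b4, every path either misses one of them or, having collected them, can no longer reach a3 without re-entering a cell.

no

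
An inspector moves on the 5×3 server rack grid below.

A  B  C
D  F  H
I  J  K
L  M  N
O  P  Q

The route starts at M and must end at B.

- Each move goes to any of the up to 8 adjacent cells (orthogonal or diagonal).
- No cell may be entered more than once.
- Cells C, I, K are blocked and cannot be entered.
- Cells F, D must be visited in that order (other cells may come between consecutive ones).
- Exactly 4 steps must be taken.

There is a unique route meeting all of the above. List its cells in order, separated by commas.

The waypoints must appear in the order F, D, with no cell reused.
Route from M: 2× up (reaching F), left to D, up-right to B — 4 moves in all.
Check: order respected (F at step 2, D at step 3); 4 moves as required.

M, J, F, D, B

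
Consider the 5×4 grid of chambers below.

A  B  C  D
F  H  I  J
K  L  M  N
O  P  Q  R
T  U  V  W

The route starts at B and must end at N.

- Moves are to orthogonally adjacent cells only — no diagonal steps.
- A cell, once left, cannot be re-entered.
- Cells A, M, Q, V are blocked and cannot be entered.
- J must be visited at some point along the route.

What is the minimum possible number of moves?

Any route passes through J somewhere between B and N. Summing Manhattan distances along the two legs (B → J → N) gives a lower bound of 3 + 1 = 4 moves.
A route of 4 moves achieves this: B → H → I → J → N.
Since 4 matches the lower bound, it is optimal.

4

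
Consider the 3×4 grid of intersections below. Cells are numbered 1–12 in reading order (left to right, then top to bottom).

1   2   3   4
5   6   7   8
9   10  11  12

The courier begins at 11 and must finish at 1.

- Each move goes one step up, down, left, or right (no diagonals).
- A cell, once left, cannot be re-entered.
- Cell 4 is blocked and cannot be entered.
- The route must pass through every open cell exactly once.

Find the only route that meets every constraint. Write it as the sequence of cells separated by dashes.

Need to visit all 11 open cells exactly once, starting at 11 and ending at 1.
Cell 9 has only two open neighbours (5 and 10), so the path must pass straight through it: one of those is the cell it's entered from and the other is where it exits.
Route from 11: right to 12, up to 8, left to 7, up to 3, left to 2, 2× down (reaching 10), left to 9, 2× up (reaching 1) — 10 moves in all.
Check: all 11 open cells covered.

11 - 12 - 8 - 7 - 3 - 2 - 6 - 10 - 9 - 5 - 1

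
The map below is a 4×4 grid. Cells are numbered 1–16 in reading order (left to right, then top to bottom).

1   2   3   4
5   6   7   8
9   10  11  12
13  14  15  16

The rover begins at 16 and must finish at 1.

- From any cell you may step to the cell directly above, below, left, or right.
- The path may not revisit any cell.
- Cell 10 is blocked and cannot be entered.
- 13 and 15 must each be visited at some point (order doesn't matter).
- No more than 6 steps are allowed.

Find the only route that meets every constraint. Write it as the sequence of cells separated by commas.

16, 15, 14, 13, 9, 5, 1

The 6-move cap with required stops at 13, 15 leaves no slack for detours.
Route from 16: 3× left (reaching 13), 3× up (reaching 1) — 6 moves in all.
Check: all required cells visited; 6 ≤ 6 moves.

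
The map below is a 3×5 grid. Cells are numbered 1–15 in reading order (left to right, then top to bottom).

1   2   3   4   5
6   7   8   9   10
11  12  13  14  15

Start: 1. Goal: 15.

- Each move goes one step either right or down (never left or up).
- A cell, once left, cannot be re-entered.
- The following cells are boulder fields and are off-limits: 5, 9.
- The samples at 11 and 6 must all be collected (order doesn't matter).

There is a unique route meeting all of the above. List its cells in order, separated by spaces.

Moves only go right or down, so the column and row indices never decrease.
Route from 1: down 2 to 11, right 4 to 15 — 6 moves in all.
Check: all required cells visited.

1 6 11 12 13 14 15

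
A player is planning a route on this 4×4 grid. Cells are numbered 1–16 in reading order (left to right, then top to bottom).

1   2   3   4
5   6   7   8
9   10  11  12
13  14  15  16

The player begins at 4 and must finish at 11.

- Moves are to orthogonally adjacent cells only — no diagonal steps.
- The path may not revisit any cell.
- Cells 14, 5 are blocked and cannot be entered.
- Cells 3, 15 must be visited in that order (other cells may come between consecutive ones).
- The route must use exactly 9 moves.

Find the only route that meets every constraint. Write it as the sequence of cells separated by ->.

The waypoints must appear in the order 3, 15, with no cell reused.
Route from 4: 2× left (reaching 2), down to 6, 2× right (reaching 8), 2× down (reaching 16), left to 15, up to 11 — 9 moves in all.
Check: order respected (3 at step 1, 15 at step 8); 9 moves as required.

4 -> 3 -> 2 -> 6 -> 7 -> 8 -> 12 -> 16 -> 15 -> 11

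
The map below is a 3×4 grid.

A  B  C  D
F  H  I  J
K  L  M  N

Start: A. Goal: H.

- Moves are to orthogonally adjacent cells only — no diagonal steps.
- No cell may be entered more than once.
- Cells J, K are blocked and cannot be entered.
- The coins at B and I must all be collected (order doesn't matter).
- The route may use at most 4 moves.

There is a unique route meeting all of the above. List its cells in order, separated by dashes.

The 4-move cap with required stops at B, I leaves no slack for detours.
Route from A: right 2 to C, down 1 to I, left 1 to H — 4 moves in all.
Check: all required cells visited; 4 ≤ 4 moves.

A - B - C - I - H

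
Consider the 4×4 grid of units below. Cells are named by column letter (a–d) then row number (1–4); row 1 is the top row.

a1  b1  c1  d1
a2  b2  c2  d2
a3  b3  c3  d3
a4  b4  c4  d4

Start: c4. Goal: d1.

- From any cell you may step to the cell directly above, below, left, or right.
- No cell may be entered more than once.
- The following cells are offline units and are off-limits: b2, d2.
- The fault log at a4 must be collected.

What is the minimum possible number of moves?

8

Any route passes through a4 somewhere between c4 and d1. Summing Manhattan distances along the two legs (c4 → a4 → d1) gives a lower bound of 2 + 6 = 8 moves.
A route of 8 moves achieves this: c4 → b4 → a4 → a3 → a2 → a1 → b1 → c1 → d1.
Since 8 matches the lower bound, it is optimal.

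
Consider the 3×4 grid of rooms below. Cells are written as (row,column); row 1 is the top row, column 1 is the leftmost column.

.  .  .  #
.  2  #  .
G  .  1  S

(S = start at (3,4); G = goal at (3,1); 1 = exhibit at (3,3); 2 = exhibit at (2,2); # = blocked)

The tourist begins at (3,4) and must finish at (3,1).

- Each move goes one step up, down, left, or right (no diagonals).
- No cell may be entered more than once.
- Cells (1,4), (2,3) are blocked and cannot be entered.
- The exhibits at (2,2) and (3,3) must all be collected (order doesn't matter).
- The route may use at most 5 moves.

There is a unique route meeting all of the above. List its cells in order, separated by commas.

(3,4), (3,3), (3,2), (2,2), (2,1), (3,1)

Any route must reach (2,2) and (3,3) and still end at (3,1) within 5 moves, so the order of the required stops is forced.
Route from (3,4): left 2 to (3,2), up 1 to (2,2), left 1 to (2,1), down 1 to (3,1) — 5 moves in all.
Check: all required cells visited; 5 ≤ 5 moves.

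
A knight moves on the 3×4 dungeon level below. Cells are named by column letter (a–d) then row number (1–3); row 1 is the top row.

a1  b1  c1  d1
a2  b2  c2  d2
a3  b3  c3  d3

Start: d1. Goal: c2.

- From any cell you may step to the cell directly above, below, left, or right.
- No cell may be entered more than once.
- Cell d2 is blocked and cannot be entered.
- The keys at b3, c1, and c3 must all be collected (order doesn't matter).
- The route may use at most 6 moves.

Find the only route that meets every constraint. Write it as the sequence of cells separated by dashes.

d1 - c1 - b1 - b2 - b3 - c3 - c2

The budget equals the shortest possible length, so every move has to be on a shortest route through the required cells.
Route from d1: left 2 to b1, down 2 to b3, right 1 to c3, up 1 to c2 — 6 moves in all.
Check: all required cells visited; 6 ≤ 6 moves.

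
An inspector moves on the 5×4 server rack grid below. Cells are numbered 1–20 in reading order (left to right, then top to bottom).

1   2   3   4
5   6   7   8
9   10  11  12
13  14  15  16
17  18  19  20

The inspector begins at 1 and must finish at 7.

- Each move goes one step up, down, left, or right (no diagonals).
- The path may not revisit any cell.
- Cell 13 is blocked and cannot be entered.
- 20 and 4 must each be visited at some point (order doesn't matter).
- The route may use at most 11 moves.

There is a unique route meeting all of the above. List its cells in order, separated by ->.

1 -> 2 -> 3 -> 4 -> 8 -> 12 -> 16 -> 20 -> 19 -> 15 -> 11 -> 7

The budget equals the shortest possible length, so every move has to be on a shortest route through the required cells.
Route from 1: right 3 to 4, down 4 to 20, left 1 to 19, up 3 to 7 — 11 moves in all.
Check: all required cells visited; 11 ≤ 11 moves.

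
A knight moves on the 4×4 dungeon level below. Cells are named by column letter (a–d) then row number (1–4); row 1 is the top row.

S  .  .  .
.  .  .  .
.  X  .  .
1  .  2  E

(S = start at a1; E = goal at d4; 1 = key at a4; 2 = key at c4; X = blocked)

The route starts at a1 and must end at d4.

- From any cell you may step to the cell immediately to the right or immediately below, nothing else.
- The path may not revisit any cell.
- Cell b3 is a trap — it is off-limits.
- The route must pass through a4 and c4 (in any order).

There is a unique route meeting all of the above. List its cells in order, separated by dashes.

a1 - a2 - a3 - a4 - b4 - c4 - d4

Moves only go right or down, so the column and row indices never decrease.
Route from a1: 3× down (reaching a4), 3× right (reaching d4) — 6 moves in all.
Check: all required cells visited.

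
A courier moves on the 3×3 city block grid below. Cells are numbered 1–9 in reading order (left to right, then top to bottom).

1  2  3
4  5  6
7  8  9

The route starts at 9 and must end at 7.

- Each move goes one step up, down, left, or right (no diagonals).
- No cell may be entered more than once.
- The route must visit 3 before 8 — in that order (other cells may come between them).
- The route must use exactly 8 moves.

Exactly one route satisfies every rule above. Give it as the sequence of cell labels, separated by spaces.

9 6 3 2 1 4 5 8 7

The waypoints must appear in the order 3, 8, with no cell reused.
Route from 9: up 2 to 3, left 2 to 1, down 1 to 4, right 1 to 5, down 1 to 8, left 1 to 7 — 8 moves in all.
Check: order respected (3 at step 2, 8 at step 7); 8 moves as required.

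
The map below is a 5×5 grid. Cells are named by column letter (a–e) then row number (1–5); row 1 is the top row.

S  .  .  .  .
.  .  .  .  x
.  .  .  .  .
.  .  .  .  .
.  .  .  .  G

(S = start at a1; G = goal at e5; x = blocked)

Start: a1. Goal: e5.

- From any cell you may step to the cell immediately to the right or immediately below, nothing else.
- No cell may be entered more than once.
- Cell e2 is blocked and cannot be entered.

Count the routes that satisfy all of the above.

65

A right/down-only route from a1 to e5 makes exactly 4 down-moves and 4 right-moves in some order.
With no other constraints that would be C(8,4) = 70 routes.
Subtract routes through each blocked cell (inclusion–exclusion for overlaps): − through e2: 5 → 65.
That gives 65 routes.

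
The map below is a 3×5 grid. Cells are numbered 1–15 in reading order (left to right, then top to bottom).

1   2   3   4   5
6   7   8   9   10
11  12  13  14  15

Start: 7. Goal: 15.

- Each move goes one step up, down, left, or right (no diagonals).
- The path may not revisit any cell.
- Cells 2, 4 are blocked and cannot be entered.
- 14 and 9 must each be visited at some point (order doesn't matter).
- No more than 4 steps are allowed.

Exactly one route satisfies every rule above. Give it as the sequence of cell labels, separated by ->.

The budget equals the shortest possible length, so every move has to be on a shortest route through the required cells.
Route from 7: 2× right (reaching 9), down to 14, right to 15 — 4 moves in all.
Check: all required cells visited; 4 ≤ 4 moves.

7 -> 8 -> 9 -> 14 -> 15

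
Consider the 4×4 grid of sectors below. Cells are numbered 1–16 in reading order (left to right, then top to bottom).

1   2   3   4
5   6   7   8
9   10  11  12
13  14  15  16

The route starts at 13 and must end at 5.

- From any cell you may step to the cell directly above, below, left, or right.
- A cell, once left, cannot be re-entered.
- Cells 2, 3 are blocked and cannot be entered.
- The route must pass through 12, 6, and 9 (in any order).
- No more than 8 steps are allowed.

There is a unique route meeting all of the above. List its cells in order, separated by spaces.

The budget equals the shortest possible length, so every move has to be on a shortest route through the required cells.
Route from 13: up to 9, 3× right (reaching 12), up to 8, 3× left (reaching 5) — 8 moves in all.
Check: all required cells visited; 8 ≤ 8 moves.

13 9 10 11 12 8 7 6 5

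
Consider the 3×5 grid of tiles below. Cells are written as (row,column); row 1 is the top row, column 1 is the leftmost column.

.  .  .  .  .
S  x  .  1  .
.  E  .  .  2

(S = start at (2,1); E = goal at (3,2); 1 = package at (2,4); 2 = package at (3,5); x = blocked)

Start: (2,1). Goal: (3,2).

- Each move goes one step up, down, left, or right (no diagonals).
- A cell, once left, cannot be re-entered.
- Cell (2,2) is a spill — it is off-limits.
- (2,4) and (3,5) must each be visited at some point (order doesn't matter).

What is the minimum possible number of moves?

Any route passes through (2,4) and (3,5) in some order between (2,1) and (3,2). Summing Manhattan distances along each leg and taking the cheapest ordering ((2,1) → (2,4) → (3,5) → (3,2)) gives a lower bound of 3 + 2 + 3 = 8 moves.
That bound ignores the blocked cells. Measuring each leg by the fewest moves that actually steer around them ((2,1)→(2,4): 5; (2,4)→(3,5): 2; (3,5)→(3,2): 3) raises the lower bound to 10.
A route of 10 moves exists: (2,1) → (1,1) → (1,2) → (1,3) → (2,3) → (2,4) → (2,5) → (3,5) → (3,4) → (3,3) → (3,2).
Since 10 matches that lower bound, it is optimal.

10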